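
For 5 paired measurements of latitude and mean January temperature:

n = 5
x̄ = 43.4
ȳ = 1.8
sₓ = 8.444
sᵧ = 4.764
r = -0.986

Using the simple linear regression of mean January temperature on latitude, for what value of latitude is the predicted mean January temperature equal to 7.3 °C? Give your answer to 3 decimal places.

33.513

b = r · sᵧ/sₓ = -0.986 · 4.764/8.444 = -0.556289
a = ȳ − b·x̄ = 1.8 − (-0.556289)·43.4 = 25.942941
Set a + b·x = 7.3: x = (7.3 − 25.942941) / (-0.556289) = 33.513052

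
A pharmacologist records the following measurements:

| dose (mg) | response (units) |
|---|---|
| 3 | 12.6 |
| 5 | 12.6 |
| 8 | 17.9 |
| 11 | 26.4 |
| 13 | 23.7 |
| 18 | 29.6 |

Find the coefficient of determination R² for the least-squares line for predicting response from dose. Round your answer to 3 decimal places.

n = 6, Σx = 58, Σy = 122.8, Σxy = 1375.3, Σx² = 712, Σy² = 2772.74
Sxx = Σx² − (Σx)²/n = 712 − 560.666667 = 151.333333
Sxy = Σxy − (Σx)(Σy)/n = 1375.3 − 1187.066667 = 188.233333
Syy = Σy² − (Σy)²/n = 2772.74 − 2513.306667 = 259.433333
R² = Sxy²/(Sxx·Syy) = (188.233333)²/(151.333333·259.433333) = 0.902470

0.902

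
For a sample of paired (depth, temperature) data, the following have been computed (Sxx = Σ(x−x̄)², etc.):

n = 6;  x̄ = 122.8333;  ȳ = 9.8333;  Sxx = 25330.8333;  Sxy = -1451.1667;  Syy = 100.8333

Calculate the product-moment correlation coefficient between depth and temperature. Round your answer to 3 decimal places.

r = Sxy/√(Sxx·Syy) = -1451.1667/√(2554191.513389) = -1451.1667/1598.183817 = -0.908010

-0.908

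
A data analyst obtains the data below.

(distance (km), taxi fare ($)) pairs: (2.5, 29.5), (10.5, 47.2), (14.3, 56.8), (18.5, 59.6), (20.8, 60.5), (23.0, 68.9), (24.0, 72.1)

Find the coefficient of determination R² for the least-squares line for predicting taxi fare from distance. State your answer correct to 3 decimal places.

n = 7, Σx = 113.6, Σy = 394.6, Σxy = 7057.69, Σx² = 2200.88, Σy² = 23482.36
Sxx = Σx² − (Σx)²/n = 2200.88 − 1843.565714 = 357.314286
Sxy = Σxy − (Σx)(Σy)/n = 7057.69 − 6403.794286 = 653.895714
Syy = Σy² − (Σy)²/n = 23482.36 − 22244.165714 = 1238.194286
R² = Sxy²/(Sxx·Syy) = (653.895714)²/(357.314286·1238.194286) = 0.966446

0.966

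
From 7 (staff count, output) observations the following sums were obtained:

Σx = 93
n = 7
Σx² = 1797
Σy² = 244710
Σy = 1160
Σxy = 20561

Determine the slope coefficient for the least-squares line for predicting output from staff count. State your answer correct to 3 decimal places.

9.172

Sxx = Σx² − (Σx)²/n = 1797 − 1235.571429 = 561.428571
Sxy = Σxy − (Σx)(Σy)/n = 20561 − 15411.428571 = 5149.571429
b = Sxy/Sxx = 5149.571429/561.428571 = 9.172265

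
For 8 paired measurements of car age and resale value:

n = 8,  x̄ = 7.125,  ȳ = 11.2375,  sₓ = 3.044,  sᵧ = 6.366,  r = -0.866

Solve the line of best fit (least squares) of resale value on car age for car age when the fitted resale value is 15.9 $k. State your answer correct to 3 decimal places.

4.551

b = r · sᵧ/sₓ = -0.866 · 6.366/3.044 = -1.811089
a = ȳ − b·x̄ = 11.2375 − (-1.811089)·7.125 = 24.141512
Set a + b·x = 15.9: x = (15.9 − 24.141512) / (-1.811089) = 4.550583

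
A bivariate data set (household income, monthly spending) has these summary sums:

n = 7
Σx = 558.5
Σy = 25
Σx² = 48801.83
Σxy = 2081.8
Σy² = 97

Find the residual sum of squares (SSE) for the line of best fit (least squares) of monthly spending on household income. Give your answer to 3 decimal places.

Sxx = Σx² − (Σx)²/n = 48801.83 − 44560.321429 = 4241.508571
Sxy = Σxy − (Σx)(Σy)/n = 2081.8 − 1994.642857 = 87.157143
Syy = Σy² − (Σy)²/n = 97 − 89.285714 = 7.714286
b = Sxy/Sxx = 87.157143/4241.508571 = 0.020549
SSE = Syy − b·Sxy = 7.714286 − 0.020549·87.157143 = 5.923327

5.923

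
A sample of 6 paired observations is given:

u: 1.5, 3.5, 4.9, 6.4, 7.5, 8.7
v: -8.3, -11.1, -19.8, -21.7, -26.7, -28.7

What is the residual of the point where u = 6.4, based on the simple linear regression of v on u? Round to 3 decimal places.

n = 6, Σx = 32.5, Σy = -116.3, Σxy = -737.14, Σx² = 211.41
Sxx = Σx² − (Σx)²/n = 211.41 − 176.041667 = 35.368333
Sxy = Σxy − (Σx)(Σy)/n = -737.14 − (-629.958333) = -107.181667
b = Sxy/Sxx = -107.181667/35.368333 = -3.030442
a = ȳ − b·x̄ = -19.383333 − (-3.030442)·5.416667 = -2.968442
ŷ(6.4) = -2.968442 + (-3.030442)·6.4 = -22.363268
residual = y − ŷ = -21.7 − (-22.363268) = 0.663268

0.663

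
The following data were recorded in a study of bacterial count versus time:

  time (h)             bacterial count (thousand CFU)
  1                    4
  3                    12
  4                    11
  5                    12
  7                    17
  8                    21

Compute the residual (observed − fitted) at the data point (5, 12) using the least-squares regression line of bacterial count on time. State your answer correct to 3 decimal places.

-1.550

n = 6, Σx = 28, Σy = 77, Σxy = 431, Σx² = 164
Sxx = Σx² − (Σx)²/n = 164 − 130.666667 = 33.333333
Sxy = Σxy − (Σx)(Σy)/n = 431 − 359.333333 = 71.666667
b = Sxy/Sxx = 71.666667/33.333333 = 2.15
a = ȳ − b·x̄ = 12.833333 − 2.15·4.666667 = 2.8
ŷ(5) = 2.8 + 2.15·5 = 13.55
residual = y − ŷ = 12 − 13.55 = -1.55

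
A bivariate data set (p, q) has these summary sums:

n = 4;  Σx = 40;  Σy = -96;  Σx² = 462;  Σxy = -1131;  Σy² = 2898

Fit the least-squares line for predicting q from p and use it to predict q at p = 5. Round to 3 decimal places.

Sxx = Σx² − (Σx)²/n = 462 − 400 = 62
Sxy = Σxy − (Σx)(Σy)/n = -1131 − (-960) = -171
b = Sxy/Sxx = -171/62 = -2.758065
a = ȳ − b·x̄ = -24 − (-2.758065)·10 = 3.580645
ŷ(5) = a + b·5 = 3.580645 + (-2.758065)·5 = -10.209677

-10.210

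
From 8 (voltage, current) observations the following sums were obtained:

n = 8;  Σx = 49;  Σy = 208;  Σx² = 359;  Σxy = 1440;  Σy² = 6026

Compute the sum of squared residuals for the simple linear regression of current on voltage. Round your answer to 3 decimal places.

Sxx = Σx² − (Σx)²/n = 359 − 300.125 = 58.875
Sxy = Σxy − (Σx)(Σy)/n = 1440 − 1274 = 166
Syy = Σy² − (Σy)²/n = 6026 − 5408 = 618
b = Sxy/Sxx = 166/58.875 = 2.819533
SSE = Syy − b·Sxy = 618 − 2.819533·166 = 149.957537

149.958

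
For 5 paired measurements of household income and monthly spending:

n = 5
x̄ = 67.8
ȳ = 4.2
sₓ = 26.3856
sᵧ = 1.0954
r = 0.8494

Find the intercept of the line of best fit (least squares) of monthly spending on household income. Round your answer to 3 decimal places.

b = r · sᵧ/sₓ = 0.8494 · 1.0954/26.3856 = 0.035263
a = ȳ − b·x̄ = 4.2 − 0.035263·67.8 = 1.809175

1.809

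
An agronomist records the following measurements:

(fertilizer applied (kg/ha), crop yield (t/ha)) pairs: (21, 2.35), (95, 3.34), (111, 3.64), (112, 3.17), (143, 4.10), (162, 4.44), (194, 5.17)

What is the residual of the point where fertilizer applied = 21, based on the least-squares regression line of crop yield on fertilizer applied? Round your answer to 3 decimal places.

0.202

n = 7, Σx = 838, Σy = 26.21, Σxy = 3434.29, Σx² = 118660
Sxx = Σx² − (Σx)²/n = 118660 − 100320.571429 = 18339.428571
Sxy = Σxy − (Σx)(Σy)/n = 3434.29 − 3137.711429 = 296.578571
b = Sxy/Sxx = 296.578571/18339.428571 = 0.016172
a = ȳ − b·x̄ = 3.744286 − 0.016172·119.714286 = 1.808310
ŷ(21) = 1.808310 + 0.016172·21 = 2.147914
residual = y − ŷ = 2.35 − 2.147914 = 0.202086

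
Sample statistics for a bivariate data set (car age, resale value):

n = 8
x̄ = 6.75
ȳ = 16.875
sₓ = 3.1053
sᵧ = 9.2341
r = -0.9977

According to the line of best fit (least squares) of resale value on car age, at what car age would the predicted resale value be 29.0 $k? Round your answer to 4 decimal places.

b = r · sᵧ/sₓ = -0.9977 · 9.2341/3.1053 = -2.966819
a = ȳ − b·x̄ = 16.875 − (-2.966819)·6.75 = 36.901025
Set a + b·x = 29.0: x = (29.0 − 36.901025) / (-2.966819) = 2.663131

2.6631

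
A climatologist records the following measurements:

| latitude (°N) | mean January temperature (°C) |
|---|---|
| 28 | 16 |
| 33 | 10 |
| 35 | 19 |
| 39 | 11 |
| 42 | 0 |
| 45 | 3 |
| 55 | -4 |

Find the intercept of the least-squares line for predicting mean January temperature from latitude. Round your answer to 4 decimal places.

40.5257

n = 7, Σx = 277, Σy = 55, Σxy = 1787, Σx² = 11433
Sxx = Σx² − (Σx)²/n = 11433 − 10961.285714 = 471.714286
Sxy = Σxy − (Σx)(Σy)/n = 1787 − 2176.428571 = -389.428571
b = Sxy/Sxx = -389.428571/471.714286 = -0.825560
a = ȳ − b·x̄ = 7.857143 − (-0.825560)·39.571429 = 40.525742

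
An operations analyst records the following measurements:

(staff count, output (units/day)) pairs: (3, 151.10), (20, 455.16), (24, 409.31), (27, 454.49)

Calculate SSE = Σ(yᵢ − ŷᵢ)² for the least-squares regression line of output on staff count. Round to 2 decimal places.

6299.41

n = 4, Σx = 74, Σy = 1470.06, Σxy = 31651.17, Σx² = 1714, Σy² = 604097.6718
Sxx = Σx² − (Σx)²/n = 1714 − 1369 = 345
Sxy = Σxy − (Σx)(Σy)/n = 31651.17 − 27196.11 = 4455.06
Syy = Σy² − (Σy)²/n = 604097.6718 − 540269.1009 = 63828.5709
b = Sxy/Sxx = 4455.06/345 = 12.913217
SSE = Syy − b·Sxy = 63828.5709 − 12.913217·4455.06 = 6299.412629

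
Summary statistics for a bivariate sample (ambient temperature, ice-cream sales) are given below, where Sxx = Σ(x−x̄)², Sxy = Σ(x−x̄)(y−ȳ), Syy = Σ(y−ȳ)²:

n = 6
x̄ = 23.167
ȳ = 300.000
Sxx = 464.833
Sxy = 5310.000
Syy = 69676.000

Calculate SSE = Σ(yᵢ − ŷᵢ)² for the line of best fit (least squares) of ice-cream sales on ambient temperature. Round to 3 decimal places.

9017.441

b = Sxy/Sxx = 5310/464.833 = 11.423457
SSE = Syy − b·Sxy = 69676 − 11.423457·5310 = 9017.440905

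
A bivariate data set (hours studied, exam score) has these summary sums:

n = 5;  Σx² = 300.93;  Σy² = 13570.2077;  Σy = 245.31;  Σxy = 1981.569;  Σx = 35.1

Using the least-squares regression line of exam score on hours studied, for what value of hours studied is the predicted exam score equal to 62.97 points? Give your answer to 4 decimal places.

Sxx = Σx² − (Σx)²/n = 300.93 − 246.402 = 54.528
Sxy = Σxy − (Σx)(Σy)/n = 1981.569 − 1722.0762 = 259.4928
b = Sxy/Sxx = 259.4928/54.528 = 4.758891
a = ȳ − b·x̄ = 49.062 − 4.758891·7.02 = 15.654586
Set a + b·x = 62.97: x = (62.97 − 15.654586) / 4.758891 = 9.942530

9.9425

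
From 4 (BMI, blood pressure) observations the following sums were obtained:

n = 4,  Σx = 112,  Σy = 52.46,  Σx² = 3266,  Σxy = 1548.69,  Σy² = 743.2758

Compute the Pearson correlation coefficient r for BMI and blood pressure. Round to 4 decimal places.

Sxx = Σx² − (Σx)²/n = 3266 − 3136 = 130
Sxy = Σxy − (Σx)(Σy)/n = 1548.69 − 1468.88 = 79.81
Syy = Σy² − (Σy)²/n = 743.2758 − 688.0129 = 55.2629
r = Sxy/√(Sxx·Syy) = 79.81/√(7184.177) = 79.81/84.759525 = 0.941605

0.9416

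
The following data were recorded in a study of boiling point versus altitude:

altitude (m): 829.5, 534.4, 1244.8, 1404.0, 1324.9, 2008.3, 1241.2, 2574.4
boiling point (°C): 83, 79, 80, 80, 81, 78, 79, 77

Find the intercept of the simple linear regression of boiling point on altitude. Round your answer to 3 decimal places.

n = 8, Σx = 11161.5, Σy = 637, Σxy = 883218, Σx² = 18451138.35
Sxx = Σx² − (Σx)²/n = 18451138.35 − 15572385.28125 = 2878753.06875
Sxy = Σxy − (Σx)(Σy)/n = 883218 − 888734.4375 = -5516.4375
b = Sxy/Sxx = -5516.4375/2878753.06875 = -0.001916
a = ȳ − b·x̄ = 79.625 − (-0.001916)·1395.1875 = 82.298541

82.299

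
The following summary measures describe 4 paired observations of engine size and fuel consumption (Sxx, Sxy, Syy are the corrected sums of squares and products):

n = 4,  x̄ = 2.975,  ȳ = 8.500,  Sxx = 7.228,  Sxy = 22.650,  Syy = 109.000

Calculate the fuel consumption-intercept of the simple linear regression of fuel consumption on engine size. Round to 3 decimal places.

b = Sxy/Sxx = 22.65/7.228 = 3.133647
a = ȳ − b·x̄ = 8.5 − 3.133647·2.975 = -0.822600

-0.823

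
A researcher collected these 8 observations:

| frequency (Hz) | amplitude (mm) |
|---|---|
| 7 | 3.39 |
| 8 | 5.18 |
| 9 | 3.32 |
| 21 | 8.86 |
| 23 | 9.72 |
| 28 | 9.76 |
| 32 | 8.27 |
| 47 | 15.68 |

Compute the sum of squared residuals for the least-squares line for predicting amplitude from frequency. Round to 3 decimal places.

n = 8, Σx = 175, Σy = 64.18, Σxy = 1779.55, Σx² = 5181, Σy² = 631.8378
Sxx = Σx² − (Σx)²/n = 5181 − 3828.125 = 1352.875
Sxy = Σxy − (Σx)(Σy)/n = 1779.55 − 1403.9375 = 375.6125
Syy = Σy² − (Σy)²/n = 631.8378 − 514.88405 = 116.95375
b = Sxy/Sxx = 375.6125/1352.875 = 0.277640
SSE = Syy − b·Sxy = 116.95375 − 0.277640·375.6125 = 12.668616

12.669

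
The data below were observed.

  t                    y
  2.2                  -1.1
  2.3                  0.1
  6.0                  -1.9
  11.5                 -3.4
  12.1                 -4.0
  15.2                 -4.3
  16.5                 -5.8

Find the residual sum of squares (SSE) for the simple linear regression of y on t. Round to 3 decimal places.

n = 7, Σx = 65.8, Σy = -20.4, Σxy = -262.15, Σx² = 828.08, Σy² = 84.52
Sxx = Σx² − (Σx)²/n = 828.08 − 618.52 = 209.56
Sxy = Σxy − (Σx)(Σy)/n = -262.15 − (-191.76) = -70.39
Syy = Σy² − (Σy)²/n = 84.52 − 59.451429 = 25.068571
b = Sxy/Sxx = -70.39/209.56 = -0.335894
SSE = Syy − b·Sxy = 25.068571 − (-0.335894)·(-70.39) = 1.424975

1.425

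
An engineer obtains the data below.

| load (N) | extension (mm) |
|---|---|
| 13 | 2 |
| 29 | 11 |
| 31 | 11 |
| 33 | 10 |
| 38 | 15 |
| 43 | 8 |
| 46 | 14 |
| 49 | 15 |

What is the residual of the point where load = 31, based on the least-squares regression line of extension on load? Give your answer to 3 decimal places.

1.519

n = 8, Σx = 282, Σy = 86, Σxy = 3309, Σx² = 10870
Sxx = Σx² − (Σx)²/n = 10870 − 9940.5 = 929.5
Sxy = Σxy − (Σx)(Σy)/n = 3309 − 3031.5 = 277.5
b = Sxy/Sxx = 277.5/929.5 = 0.298548
a = ȳ − b·x̄ = 10.75 − 0.298548·35.25 = 0.226197
ŷ(31) = 0.226197 + 0.298548·31 = 9.481173
residual = y − ŷ = 11 − 9.481173 = 1.518827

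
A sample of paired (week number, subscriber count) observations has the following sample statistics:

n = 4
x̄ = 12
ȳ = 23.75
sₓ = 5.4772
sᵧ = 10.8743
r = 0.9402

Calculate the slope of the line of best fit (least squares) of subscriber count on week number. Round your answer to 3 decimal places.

b = r · sᵧ/sₓ = 0.9402 · 10.8743/5.4772 = 1.866650

1.867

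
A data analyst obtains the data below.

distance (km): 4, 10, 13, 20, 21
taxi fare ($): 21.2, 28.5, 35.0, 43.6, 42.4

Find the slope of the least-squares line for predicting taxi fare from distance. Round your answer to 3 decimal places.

1.320

n = 5, Σx = 68, Σy = 170.7, Σxy = 2587.2, Σx² = 1126
Sxx = Σx² − (Σx)²/n = 1126 − 924.8 = 201.2
Sxy = Σxy − (Σx)(Σy)/n = 2587.2 − 2321.52 = 265.68
b = Sxy/Sxx = 265.68/201.2 = 1.320477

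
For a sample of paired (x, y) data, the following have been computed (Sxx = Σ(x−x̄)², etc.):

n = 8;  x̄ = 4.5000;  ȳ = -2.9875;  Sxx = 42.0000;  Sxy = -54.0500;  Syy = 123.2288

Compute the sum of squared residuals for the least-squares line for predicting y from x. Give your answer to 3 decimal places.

53.672

b = Sxy/Sxx = -54.05/42 = -1.286905
SSE = Syy − b·Sxy = 123.2288 − (-1.286905)·(-54.05) = 53.671598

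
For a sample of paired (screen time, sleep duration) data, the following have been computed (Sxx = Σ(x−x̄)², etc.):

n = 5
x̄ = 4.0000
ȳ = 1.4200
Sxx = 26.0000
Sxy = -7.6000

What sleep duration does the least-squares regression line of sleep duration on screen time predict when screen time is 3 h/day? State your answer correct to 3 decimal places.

1.712

b = Sxy/Sxx = -7.6/26 = -0.292308
a = ȳ − b·x̄ = 1.42 − (-0.292308)·4 = 2.589231
ŷ(3) = a + b·3 = 2.589231 + (-0.292308)·3 = 1.712308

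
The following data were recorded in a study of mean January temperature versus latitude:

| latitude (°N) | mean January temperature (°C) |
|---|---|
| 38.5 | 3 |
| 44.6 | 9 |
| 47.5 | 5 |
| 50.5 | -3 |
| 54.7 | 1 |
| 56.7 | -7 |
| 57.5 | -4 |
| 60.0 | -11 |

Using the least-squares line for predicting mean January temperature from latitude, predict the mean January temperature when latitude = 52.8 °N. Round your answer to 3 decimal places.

n = 8, Σx = 410, Σy = -7, Σxy = -629.3, Σx² = 21391.14
Sxx = Σx² − (Σx)²/n = 21391.14 − 21012.5 = 378.64
Sxy = Σxy − (Σx)(Σy)/n = -629.3 − (-358.75) = -270.55
b = Sxy/Sxx = -270.55/378.64 = -0.714531
a = ȳ − b·x̄ = -0.875 − (-0.714531)·51.25 = 35.744711
ŷ(52.8) = a + b·52.8 = 35.744711 + (-0.714531)·52.8 = -1.982523

-1.983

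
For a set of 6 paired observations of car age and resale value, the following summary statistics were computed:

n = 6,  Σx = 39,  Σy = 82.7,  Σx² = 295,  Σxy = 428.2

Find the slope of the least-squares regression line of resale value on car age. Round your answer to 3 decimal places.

-2.635

Sxx = Σx² − (Σx)²/n = 295 − 253.5 = 41.5
Sxy = Σxy − (Σx)(Σy)/n = 428.2 − 537.55 = -109.35
b = Sxy/Sxx = -109.35/41.5 = -2.634940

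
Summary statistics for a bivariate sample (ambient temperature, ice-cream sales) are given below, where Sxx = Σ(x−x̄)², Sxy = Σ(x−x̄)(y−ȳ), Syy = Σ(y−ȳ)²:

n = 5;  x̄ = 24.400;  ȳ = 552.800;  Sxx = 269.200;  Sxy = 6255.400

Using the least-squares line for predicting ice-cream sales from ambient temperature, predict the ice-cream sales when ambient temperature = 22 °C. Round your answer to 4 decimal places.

497.0312

b = Sxy/Sxx = 6255.4/269.2 = 23.236999
a = ȳ − b·x̄ = 552.8 − 23.236999·24.4 = -14.182764
ŷ(22) = a + b·22 = -14.182764 + 23.236999·22 = 497.031204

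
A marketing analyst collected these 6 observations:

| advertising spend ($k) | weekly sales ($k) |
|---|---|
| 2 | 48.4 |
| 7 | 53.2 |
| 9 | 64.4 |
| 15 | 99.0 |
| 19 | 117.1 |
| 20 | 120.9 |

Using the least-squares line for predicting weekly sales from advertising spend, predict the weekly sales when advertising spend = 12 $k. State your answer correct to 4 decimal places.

83.8333

n = 6, Σx = 72, Σy = 503, Σxy = 7176.7, Σx² = 1120
Sxx = Σx² − (Σx)²/n = 1120 − 864 = 256
Sxy = Σxy − (Σx)(Σy)/n = 7176.7 − 6036 = 1140.7
b = Sxy/Sxx = 1140.7/256 = 4.455859
a = ȳ − b·x̄ = 83.833333 − 4.455859·12 = 30.363021
ŷ(12) = a + b·12 = 30.363021 + 4.455859·12 = 83.833333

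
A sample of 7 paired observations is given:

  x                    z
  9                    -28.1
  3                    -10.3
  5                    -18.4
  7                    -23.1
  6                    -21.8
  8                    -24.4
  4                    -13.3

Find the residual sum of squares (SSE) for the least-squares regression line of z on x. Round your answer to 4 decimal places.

n = 7, Σx = 42, Σy = -139.4, Σxy = -916.7, Σx² = 280, Σy² = 3015.36
Sxx = Σx² − (Σx)²/n = 280 − 252 = 28
Sxy = Σxy − (Σx)(Σy)/n = -916.7 − (-836.4) = -80.3
Syy = Σy² − (Σy)²/n = 3015.36 − 2776.051429 = 239.308571
b = Sxy/Sxx = -80.3/28 = -2.867857
SSE = Syy − b·Sxy = 239.308571 − (-2.867857)·(-80.3) = 9.019643

9.0196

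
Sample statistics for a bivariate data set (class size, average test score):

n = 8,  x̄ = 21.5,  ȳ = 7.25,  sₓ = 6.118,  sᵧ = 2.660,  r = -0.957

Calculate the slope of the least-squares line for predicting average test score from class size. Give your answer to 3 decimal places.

b = r · sᵧ/sₓ = -0.957 · 2.66/6.118 = -0.416087

-0.416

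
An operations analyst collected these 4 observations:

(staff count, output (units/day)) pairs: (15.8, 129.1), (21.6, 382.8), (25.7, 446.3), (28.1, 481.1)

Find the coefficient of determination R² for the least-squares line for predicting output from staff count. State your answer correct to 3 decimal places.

n = 4, Σx = 91.2, Σy = 1439.3, Σxy = 35297.08, Σx² = 2166.3, Σy² = 593843.55
Sxx = Σx² − (Σx)²/n = 2166.3 − 2079.36 = 86.94
Sxy = Σxy − (Σx)(Σy)/n = 35297.08 − 32816.04 = 2481.04
Syy = Σy² − (Σy)²/n = 593843.55 − 517896.1225 = 75947.4275
R² = Sxy²/(Sxx·Syy) = (2481.04)²/(86.94·75947.4275) = 0.932255

0.932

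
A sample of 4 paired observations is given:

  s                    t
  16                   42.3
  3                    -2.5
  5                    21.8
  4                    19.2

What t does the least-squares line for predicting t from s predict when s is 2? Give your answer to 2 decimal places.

7.04

n = 4, Σx = 28, Σy = 80.8, Σxy = 855.1, Σx² = 306
Sxx = Σx² − (Σx)²/n = 306 − 196 = 110
Sxy = Σxy − (Σx)(Σy)/n = 855.1 − 565.6 = 289.5
b = Sxy/Sxx = 289.5/110 = 2.631818
a = ȳ − b·x̄ = 20.2 − 2.631818·7 = 1.777273
ŷ(2) = a + b·2 = 1.777273 + 2.631818·2 = 7.040909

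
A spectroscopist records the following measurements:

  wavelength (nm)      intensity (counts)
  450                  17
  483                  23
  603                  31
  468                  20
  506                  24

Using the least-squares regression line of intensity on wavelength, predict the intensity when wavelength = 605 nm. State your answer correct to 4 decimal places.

31.7462

n = 5, Σx = 2510, Σy = 115, Σxy = 58956, Σx² = 1274458
Sxx = Σx² − (Σx)²/n = 1274458 − 1260020 = 14438
Sxy = Σxy − (Σx)(Σy)/n = 58956 − 57730 = 1226
b = Sxy/Sxx = 1226/14438 = 0.084915
a = ȳ − b·x̄ = 23 − 0.084915·502 = -19.627234
ŷ(605) = a + b·605 = -19.627234 + 0.084915·605 = 31.746225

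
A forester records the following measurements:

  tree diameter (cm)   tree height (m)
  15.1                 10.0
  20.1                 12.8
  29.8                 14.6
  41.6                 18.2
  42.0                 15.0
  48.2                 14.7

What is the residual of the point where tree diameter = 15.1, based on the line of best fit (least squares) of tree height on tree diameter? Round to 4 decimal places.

-1.3861

n = 6, Σx = 196.8, Σy = 85.3, Σxy = 2939.02, Σx² = 7337.86
Sxx = Σx² − (Σx)²/n = 7337.86 − 6455.04 = 882.82
Sxy = Σxy − (Σx)(Σy)/n = 2939.02 − 2797.84 = 141.18
b = Sxy/Sxx = 141.18/882.82 = 0.159919
a = ȳ − b·x̄ = 14.216667 − 0.159919·32.8 = 8.971312
ŷ(15.1) = 8.971312 + 0.159919·15.1 = 11.386094
residual = y − ŷ = 10.0 − 11.386094 = -1.386094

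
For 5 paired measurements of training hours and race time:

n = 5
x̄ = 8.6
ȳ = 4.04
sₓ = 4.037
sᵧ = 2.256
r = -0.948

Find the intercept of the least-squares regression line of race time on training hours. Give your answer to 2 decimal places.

8.60

b = r · sᵧ/sₓ = -0.948 · 2.256/4.037 = -0.529772
a = ȳ − b·x̄ = 4.04 − (-0.529772)·8.6 = 8.596036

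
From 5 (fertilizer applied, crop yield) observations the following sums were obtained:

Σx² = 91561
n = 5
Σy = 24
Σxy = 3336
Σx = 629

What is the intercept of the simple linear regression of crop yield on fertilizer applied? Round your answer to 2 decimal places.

Sxx = Σx² − (Σx)²/n = 91561 − 79128.2 = 12432.8
Sxy = Σxy − (Σx)(Σy)/n = 3336 − 3019.2 = 316.8
b = Sxy/Sxx = 316.8/12432.8 = 0.025481
a = ȳ − b·x̄ = 4.8 − 0.025481·125.8 = 1.594492

1.59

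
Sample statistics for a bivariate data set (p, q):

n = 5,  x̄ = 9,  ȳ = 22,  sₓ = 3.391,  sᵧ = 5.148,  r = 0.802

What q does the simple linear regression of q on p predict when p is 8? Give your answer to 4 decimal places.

20.7825

b = r · sᵧ/sₓ = 0.802 · 5.148/3.391 = 1.217545
a = ȳ − b·x̄ = 22 − 1.217545·9 = 11.042093
ŷ(8) = a + b·8 = 11.042093 + 1.217545·8 = 20.782455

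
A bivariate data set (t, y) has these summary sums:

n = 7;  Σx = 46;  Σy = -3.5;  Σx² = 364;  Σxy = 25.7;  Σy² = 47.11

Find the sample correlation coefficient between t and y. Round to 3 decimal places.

Sxx = Σx² − (Σx)²/n = 364 − 302.285714 = 61.714286
Sxy = Σxy − (Σx)(Σy)/n = 25.7 − (-23) = 48.7
Syy = Σy² − (Σy)²/n = 47.11 − 1.75 = 45.36
r = Sxy/√(Sxx·Syy) = 48.7/√(2799.36) = 48.7/52.908978 = 0.920449

0.920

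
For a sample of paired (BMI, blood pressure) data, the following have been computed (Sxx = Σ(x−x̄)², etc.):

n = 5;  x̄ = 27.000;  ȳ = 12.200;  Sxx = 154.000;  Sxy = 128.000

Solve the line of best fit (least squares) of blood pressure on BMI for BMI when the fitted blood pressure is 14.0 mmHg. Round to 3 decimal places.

b = Sxy/Sxx = 128/154 = 0.831169
a = ȳ − b·x̄ = 12.2 − 0.831169·27 = -10.241558
Set a + b·x = 14.0: x = (14.0 − (-10.241558)) / 0.831169 = 29.165625

29.166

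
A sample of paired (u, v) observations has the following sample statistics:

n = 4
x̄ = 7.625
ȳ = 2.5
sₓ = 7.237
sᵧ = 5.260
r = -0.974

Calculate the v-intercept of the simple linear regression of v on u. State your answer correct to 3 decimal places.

b = r · sᵧ/sₓ = -0.974 · 5.26/7.237 = -0.707923
a = ȳ − b·x̄ = 2.5 − (-0.707923)·7.625 = 7.897914

7.898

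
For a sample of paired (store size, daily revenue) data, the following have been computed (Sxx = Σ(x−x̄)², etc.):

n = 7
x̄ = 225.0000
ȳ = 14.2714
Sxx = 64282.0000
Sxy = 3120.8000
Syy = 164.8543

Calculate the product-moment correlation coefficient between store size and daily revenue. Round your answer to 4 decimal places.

r = Sxy/√(Sxx·Syy) = 3120.8/√(10597164.1126) = 3120.8/3255.328572 = 0.958674

0.9587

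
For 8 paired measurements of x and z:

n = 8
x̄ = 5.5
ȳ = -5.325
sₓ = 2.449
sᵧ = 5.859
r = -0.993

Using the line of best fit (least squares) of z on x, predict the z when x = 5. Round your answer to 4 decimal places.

b = r · sᵧ/sₓ = -0.993 · 5.859/2.449 = -2.375658
a = ȳ − b·x̄ = -5.325 − (-2.375658)·5.5 = 7.741120
ŷ(5) = a + b·5 = 7.741120 + (-2.375658)·5 = -4.137171

-4.1372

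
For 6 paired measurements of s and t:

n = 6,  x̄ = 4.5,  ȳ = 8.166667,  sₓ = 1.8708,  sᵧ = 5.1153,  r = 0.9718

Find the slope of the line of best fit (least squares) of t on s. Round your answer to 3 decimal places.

b = r · sᵧ/sₓ = 0.9718 · 5.1153/1.8708 = 2.657178

2.657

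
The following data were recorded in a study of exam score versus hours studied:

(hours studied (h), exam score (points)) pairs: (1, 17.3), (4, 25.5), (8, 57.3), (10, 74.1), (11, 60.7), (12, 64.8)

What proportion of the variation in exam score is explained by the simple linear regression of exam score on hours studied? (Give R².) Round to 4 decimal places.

n = 6, Σx = 46, Σy = 299.7, Σxy = 2764, Σx² = 446, Σy² = 17607.17
Sxx = Σx² − (Σx)²/n = 446 − 352.666667 = 93.333333
Sxy = Σxy − (Σx)(Σy)/n = 2764 − 2297.7 = 466.3
Syy = Σy² − (Σy)²/n = 17607.17 − 14970.015 = 2637.155
R² = Sxy²/(Sxx·Syy) = (466.3)²/(93.333333·2637.155) = 0.883402

0.8834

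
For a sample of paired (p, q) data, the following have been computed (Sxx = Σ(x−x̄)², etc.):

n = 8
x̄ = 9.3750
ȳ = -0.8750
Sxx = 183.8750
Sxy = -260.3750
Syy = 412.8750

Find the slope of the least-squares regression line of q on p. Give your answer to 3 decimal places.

-1.416

b = Sxy/Sxx = -260.375/183.875 = -1.416044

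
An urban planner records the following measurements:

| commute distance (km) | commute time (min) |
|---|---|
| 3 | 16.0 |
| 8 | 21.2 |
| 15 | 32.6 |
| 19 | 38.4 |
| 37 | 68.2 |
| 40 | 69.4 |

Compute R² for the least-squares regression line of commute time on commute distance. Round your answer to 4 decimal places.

0.9966

n = 6, Σx = 122, Σy = 245.8, Σxy = 6735.6, Σx² = 3628, Σy² = 12710.36
Sxx = Σx² − (Σx)²/n = 3628 − 2480.666667 = 1147.333333
Sxy = Σxy − (Σx)(Σy)/n = 6735.6 − 4997.933333 = 1737.666667
Syy = Σy² − (Σy)²/n = 12710.36 − 10069.606667 = 2640.753333
R² = Sxy²/(Sxx·Syy) = (1737.666667)²/(1147.333333·2640.753333) = 0.996588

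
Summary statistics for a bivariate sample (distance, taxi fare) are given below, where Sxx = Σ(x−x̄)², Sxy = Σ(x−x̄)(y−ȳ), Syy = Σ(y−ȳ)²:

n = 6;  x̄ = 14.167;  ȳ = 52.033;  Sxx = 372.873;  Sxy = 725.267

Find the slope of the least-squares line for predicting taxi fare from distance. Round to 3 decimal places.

b = Sxy/Sxx = 725.267/372.873 = 1.945078

1.945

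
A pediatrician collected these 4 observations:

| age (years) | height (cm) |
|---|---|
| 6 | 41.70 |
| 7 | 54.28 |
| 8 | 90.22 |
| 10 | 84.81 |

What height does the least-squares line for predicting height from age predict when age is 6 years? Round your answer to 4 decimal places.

47.8140

n = 4, Σx = 31, Σy = 271.01, Σxy = 2200.02, Σx² = 249
Sxx = Σx² − (Σx)²/n = 249 − 240.25 = 8.75
Sxy = Σxy − (Σx)(Σy)/n = 2200.02 − 2100.3275 = 99.6925
b = Sxy/Sxx = 99.6925/8.75 = 11.393429
a = ȳ − b·x̄ = 67.7525 − 11.393429·7.75 = -20.546571
ŷ(6) = a + b·6 = -20.546571 + 11.393429·6 = 47.814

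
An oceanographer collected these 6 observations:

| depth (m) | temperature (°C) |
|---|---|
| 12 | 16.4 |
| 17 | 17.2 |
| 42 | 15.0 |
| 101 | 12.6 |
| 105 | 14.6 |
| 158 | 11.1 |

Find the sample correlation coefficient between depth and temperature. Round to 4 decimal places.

n = 6, Σx = 435, Σy = 86.9, Σxy = 5678.6, Σx² = 48387, Σy² = 1284.93
Sxx = Σx² − (Σx)²/n = 48387 − 31537.5 = 16849.5
Sxy = Σxy − (Σx)(Σy)/n = 5678.6 − 6300.25 = -621.65
Syy = Σy² − (Σy)²/n = 1284.93 − 1258.601667 = 26.328333
r = Sxy/√(Sxx·Syy) = -621.65/√(443619.2525) = -621.65/666.047485 = -0.933342

-0.9333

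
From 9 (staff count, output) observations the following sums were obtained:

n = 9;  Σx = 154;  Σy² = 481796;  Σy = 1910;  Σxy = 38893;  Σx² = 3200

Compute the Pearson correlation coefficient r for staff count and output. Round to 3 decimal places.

Sxx = Σx² − (Σx)²/n = 3200 − 2635.111111 = 564.888889
Sxy = Σxy − (Σx)(Σy)/n = 38893 − 32682.222222 = 6210.777778
Syy = Σy² − (Σy)²/n = 481796 − 405344.444444 = 76451.555556
r = Sxy/√(Sxx·Syy) = 6210.777778/√(43186634.271605) = 6210.777778/6571.653846 = 0.945086

0.945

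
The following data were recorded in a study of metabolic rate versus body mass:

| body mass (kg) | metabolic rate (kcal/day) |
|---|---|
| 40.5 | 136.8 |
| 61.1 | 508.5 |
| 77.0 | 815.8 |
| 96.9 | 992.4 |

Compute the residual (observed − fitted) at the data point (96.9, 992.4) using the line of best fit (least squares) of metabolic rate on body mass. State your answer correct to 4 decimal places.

-55.2235

n = 4, Σx = 275.5, Σy = 2453.5, Σxy = 195589.91, Σx² = 20692.07
Sxx = Σx² − (Σx)²/n = 20692.07 − 18975.0625 = 1717.0075
Sxy = Σxy − (Σx)(Σy)/n = 195589.91 − 168984.8125 = 26605.0975
b = Sxy/Sxx = 26605.0975/1717.0075 = 15.495039
a = ȳ − b·x̄ = 613.375 − 15.495039·68.875 = -453.845784
ŷ(96.9) = -453.845784 + 15.495039·96.9 = 1047.623457
residual = y − ŷ = 992.4 − 1047.623457 = -55.223457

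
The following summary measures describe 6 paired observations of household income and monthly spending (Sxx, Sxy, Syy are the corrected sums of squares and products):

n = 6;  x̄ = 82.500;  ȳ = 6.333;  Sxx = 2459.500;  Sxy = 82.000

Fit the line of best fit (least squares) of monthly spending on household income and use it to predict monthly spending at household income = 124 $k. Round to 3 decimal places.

b = Sxy/Sxx = 82/2459.5 = 0.033340
a = ȳ − b·x̄ = 6.333 − 0.033340·82.5 = 3.582441
ŷ(124) = a + b·124 = 3.582441 + 0.033340·124 = 7.716615

7.717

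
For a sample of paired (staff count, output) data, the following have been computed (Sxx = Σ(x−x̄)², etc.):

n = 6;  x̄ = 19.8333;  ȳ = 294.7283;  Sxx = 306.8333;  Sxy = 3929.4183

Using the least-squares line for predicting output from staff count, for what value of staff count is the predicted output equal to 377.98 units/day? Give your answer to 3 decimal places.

b = Sxy/Sxx = 3929.4183/306.8333 = 12.806362
a = ȳ − b·x̄ = 294.7283 − 12.806362·19.8333 = 40.735881
Set a + b·x = 377.98: x = (377.98 − 40.735881) / 12.806362 = 26.334108

26.334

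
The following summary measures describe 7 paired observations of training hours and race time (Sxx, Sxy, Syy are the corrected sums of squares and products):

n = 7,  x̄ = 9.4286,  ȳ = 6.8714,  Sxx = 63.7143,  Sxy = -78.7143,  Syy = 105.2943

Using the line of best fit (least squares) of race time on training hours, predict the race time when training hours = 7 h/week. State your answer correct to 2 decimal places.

b = Sxy/Sxx = -78.7143/63.7143 = -1.235426
a = ȳ − b·x̄ = 6.8714 − (-1.235426)·9.4286 = 18.519737
ŷ(7) = a + b·7 = 18.519737 + (-1.235426)·7 = 9.871755

9.87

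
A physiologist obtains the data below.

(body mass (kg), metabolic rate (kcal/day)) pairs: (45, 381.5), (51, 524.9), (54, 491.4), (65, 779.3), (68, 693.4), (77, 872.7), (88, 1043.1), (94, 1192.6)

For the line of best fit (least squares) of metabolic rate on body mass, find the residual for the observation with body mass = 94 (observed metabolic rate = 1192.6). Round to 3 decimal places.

32.087

n = 8, Σx = 542, Σy = 5978.9, Σxy = 439373.8, Σx² = 38900
Sxx = Σx² − (Σx)²/n = 38900 − 36720.5 = 2179.5
Sxy = Σxy − (Σx)(Σy)/n = 439373.8 − 405070.475 = 34303.325
b = Sxy/Sxx = 34303.325/2179.5 = 15.739080
a = ȳ − b·x̄ = 747.3625 − 15.739080·67.75 = -318.960174
ŷ(94) = -318.960174 + 15.739080·94 = 1160.513352
residual = y − ŷ = 1192.6 − 1160.513352 = 32.086648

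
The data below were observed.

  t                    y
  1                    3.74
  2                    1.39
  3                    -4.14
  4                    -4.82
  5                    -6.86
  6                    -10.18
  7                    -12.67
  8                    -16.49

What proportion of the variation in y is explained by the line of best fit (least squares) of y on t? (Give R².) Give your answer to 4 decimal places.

n = 8, Σx = 36, Σy = -50.03, Σxy = -341.17, Σx² = 204, Σy² = 639.4327
Sxx = Σx² − (Σx)²/n = 204 − 162 = 42
Sxy = Σxy − (Σx)(Σy)/n = -341.17 − (-225.135) = -116.035
Syy = Σy² − (Σy)²/n = 639.4327 − 312.875113 = 326.557588
R² = Sxy²/(Sxx·Syy) = (-116.035)²/(42·326.557588) = 0.981678

0.9817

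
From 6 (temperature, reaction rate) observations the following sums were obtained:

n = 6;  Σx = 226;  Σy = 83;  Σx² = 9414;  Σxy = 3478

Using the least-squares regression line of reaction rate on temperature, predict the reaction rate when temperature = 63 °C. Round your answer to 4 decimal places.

Sxx = Σx² − (Σx)²/n = 9414 − 8512.666667 = 901.333333
Sxy = Σxy − (Σx)(Σy)/n = 3478 − 3126.333333 = 351.666667
b = Sxy/Sxx = 351.666667/901.333333 = 0.390163
a = ȳ − b·x̄ = 13.833333 − 0.390163·37.666667 = -0.862796
ŷ(63) = a + b·63 = -0.862796 + 0.390163·63 = 23.717456

23.7175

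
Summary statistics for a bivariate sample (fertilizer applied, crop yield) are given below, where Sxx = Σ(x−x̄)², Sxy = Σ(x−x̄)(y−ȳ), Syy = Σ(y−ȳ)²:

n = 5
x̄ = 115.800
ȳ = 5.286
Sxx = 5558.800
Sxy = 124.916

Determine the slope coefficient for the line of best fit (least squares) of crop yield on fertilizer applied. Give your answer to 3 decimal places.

b = Sxy/Sxx = 124.916/5558.8 = 0.022472

0.022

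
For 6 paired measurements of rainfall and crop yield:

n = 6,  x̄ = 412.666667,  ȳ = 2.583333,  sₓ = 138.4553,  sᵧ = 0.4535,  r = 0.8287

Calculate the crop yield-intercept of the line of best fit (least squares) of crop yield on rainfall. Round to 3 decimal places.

1.463

b = r · sᵧ/sₓ = 0.8287 · 0.4535/138.4553 = 0.002714
a = ȳ − b·x̄ = 2.583333 − 0.002714·412.666667 = 1.463213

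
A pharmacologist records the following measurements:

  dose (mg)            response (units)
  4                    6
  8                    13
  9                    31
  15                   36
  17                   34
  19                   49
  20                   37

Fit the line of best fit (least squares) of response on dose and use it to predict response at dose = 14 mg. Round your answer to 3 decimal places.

n = 7, Σx = 92, Σy = 206, Σxy = 3196, Σx² = 1436
Sxx = Σx² − (Σx)²/n = 1436 − 1209.142857 = 226.857143
Sxy = Σxy − (Σx)(Σy)/n = 3196 − 2707.428571 = 488.571429
b = Sxy/Sxx = 488.571429/226.857143 = 2.153652
a = ȳ − b·x̄ = 29.428571 − 2.153652·13.142857 = 1.123426
ŷ(14) = a + b·14 = 1.123426 + 2.153652·14 = 31.274559

31.275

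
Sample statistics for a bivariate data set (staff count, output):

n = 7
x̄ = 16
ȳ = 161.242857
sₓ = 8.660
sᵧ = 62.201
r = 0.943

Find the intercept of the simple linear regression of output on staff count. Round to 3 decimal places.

52.872

b = r · sᵧ/sₓ = 0.943 · 62.201/8.66 = 6.773157
a = ȳ − b·x̄ = 161.242857 − 6.773157·16 = 52.872339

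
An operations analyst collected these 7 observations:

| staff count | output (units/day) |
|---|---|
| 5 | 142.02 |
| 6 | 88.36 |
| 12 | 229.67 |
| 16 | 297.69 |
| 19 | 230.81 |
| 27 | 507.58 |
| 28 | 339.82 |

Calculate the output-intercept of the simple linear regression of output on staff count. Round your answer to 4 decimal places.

49.7124

n = 7, Σx = 113, Σy = 1835.95, Σxy = 36364.35, Σx² = 2335
Sxx = Σx² − (Σx)²/n = 2335 − 1824.142857 = 510.857143
Sxy = Σxy − (Σx)(Σy)/n = 36364.35 − 29637.478571 = 6726.871429
b = Sxy/Sxx = 6726.871429/510.857143 = 13.167813
a = ȳ − b·x̄ = 262.278571 − 13.167813·16.142857 = 49.712444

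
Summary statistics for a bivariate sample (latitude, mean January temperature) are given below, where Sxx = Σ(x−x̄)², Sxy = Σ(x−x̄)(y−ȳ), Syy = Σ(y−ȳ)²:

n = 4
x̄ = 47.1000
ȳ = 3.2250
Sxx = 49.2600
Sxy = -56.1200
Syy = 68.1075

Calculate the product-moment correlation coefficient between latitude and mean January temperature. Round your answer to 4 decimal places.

-0.9689

r = Sxy/√(Sxx·Syy) = -56.12/√(3354.97545) = -56.12/57.922150 = -0.968887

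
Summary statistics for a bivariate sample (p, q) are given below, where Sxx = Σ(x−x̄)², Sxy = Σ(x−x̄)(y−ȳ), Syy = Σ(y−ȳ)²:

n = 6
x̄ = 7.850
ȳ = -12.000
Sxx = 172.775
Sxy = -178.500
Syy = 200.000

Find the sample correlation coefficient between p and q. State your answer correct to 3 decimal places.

r = Sxy/√(Sxx·Syy) = -178.5/√(34555) = -178.5/185.889752 = -0.960247

-0.960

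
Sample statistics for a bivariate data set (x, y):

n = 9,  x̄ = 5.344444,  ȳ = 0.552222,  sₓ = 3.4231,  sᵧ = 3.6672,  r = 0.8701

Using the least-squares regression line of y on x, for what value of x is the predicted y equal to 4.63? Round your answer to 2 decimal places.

9.72

b = r · sᵧ/sₓ = 0.8701 · 3.6672/3.4231 = 0.932147
a = ȳ − b·x̄ = 0.552222 − 0.932147·5.344444 = -4.429583
Set a + b·x = 4.63: x = (4.63 − (-4.429583)) / 0.932147 = 9.719055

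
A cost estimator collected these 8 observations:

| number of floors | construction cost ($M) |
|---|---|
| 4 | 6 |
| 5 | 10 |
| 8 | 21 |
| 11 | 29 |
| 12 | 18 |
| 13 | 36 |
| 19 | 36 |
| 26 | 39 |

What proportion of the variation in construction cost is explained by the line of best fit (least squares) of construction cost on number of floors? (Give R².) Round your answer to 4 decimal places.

n = 8, Σx = 98, Σy = 195, Σxy = 2943, Σx² = 1576, Σy² = 5855
Sxx = Σx² − (Σx)²/n = 1576 − 1200.5 = 375.5
Sxy = Σxy − (Σx)(Σy)/n = 2943 − 2388.75 = 554.25
Syy = Σy² − (Σy)²/n = 5855 − 4753.125 = 1101.875
R² = Sxy²/(Sxx·Syy) = (554.25)²/(375.5·1101.875) = 0.742453

0.7425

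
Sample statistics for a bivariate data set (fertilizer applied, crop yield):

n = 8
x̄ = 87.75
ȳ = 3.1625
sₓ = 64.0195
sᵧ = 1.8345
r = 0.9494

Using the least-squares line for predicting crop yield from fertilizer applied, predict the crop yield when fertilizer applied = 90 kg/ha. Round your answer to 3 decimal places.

b = r · sᵧ/sₓ = 0.9494 · 1.8345/64.0195 = 0.027205
a = ȳ − b·x̄ = 3.1625 − 0.027205·87.75 = 0.775229
ŷ(90) = a + b·90 = 0.775229 + 0.027205·90 = 3.223712

3.224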